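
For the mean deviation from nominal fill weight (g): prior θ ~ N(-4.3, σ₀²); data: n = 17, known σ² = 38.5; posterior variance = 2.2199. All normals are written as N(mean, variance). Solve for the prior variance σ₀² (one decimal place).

σ₀² = 112.2

Posterior precision equals prior precision plus data precision: 1/σ_n² = 1/σ₀² + n/σ².
So 1/σ₀² = 1/2.2199 − 17/38.5 = 0.450471 − 0.441558 = 0.008913.
Hence σ₀² = 1/0.008913 ≈ 112.2.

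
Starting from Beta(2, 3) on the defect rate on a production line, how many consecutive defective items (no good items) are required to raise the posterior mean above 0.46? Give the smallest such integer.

After k defective items and 0 good items the posterior is Beta(2+k, 3), with mean (2+k)/(2+3+k).
Set (2+k)/(5+k) > 0.46 and solve: k > (0.46·5 − 2)/(1 − 0.46) = 0.556.
The smallest integer exceeding 0.556 is 1.

k = 1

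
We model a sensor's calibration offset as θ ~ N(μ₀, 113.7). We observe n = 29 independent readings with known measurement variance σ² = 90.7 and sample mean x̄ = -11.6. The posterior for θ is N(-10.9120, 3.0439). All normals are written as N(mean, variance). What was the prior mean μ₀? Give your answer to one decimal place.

The posterior mean is a precision-weighted average: μ_n = (τ₀μ₀ + τ_data·x̄)/(τ₀+τ_data), with τ₀=1/σ₀² and τ_data=n/σ².
Here τ₀ = 1/113.7 = 0.008795 and τ_data = 29/90.7 = 0.319735, so τ_n = 0.328530.
Rearranging for μ₀: μ₀ = (μ_n·τ_n − τ_data·x̄)/τ₀ = (-10.9120·0.328530 − 0.319735·-11.6) / 0.008795 = 0.124007/0.008795 ≈ 14.1.

μ₀ = 14.1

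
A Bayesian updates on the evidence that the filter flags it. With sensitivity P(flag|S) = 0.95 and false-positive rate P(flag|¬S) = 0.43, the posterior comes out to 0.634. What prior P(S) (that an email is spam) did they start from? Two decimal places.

P(S) = 0.44

Bayes' rule in odds form gives O(S|E) = O(S)·[P(E|S)/P(E|¬S)], hence O(S) = O(S|E)/LR.
Posterior odds = 0.634/(1−0.634) = 1.7322. LR = 0.95/0.43 = 2.2093.
Prior odds = 1.7322/2.2093 = 0.7840, so P(S) = 0.7840/(1+0.7840) ≈ 0.44.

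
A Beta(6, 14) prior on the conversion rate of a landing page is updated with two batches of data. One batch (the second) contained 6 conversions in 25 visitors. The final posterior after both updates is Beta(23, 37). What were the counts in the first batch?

11 conversions and 4 bounces

Sequential conjugate updates are equivalent to a single update on the pooled data, so total successes = posterior α − prior α and total failures = posterior β − prior β.
Total across both batches: 23−6=17 conversions, 37−14=23 bounces.
Subtract the second batch: 17−6=11 conversions and 23−19=4 bounces.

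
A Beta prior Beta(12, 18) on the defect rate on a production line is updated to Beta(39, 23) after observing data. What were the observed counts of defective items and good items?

Under Beta–binomial conjugacy the posterior parameters are (α+s, β+f).
Match parameters: s=39−12=27, f=23−18=5.

27 defective items and 5 good items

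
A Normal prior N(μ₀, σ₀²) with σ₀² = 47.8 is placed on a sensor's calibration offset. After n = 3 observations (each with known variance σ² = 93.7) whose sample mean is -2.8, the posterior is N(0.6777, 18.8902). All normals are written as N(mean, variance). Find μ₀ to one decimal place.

The posterior mean is a precision-weighted average: μ_n = (τ₀μ₀ + τ_data·x̄)/(τ₀+τ_data), with τ₀=1/σ₀² and τ_data=n/σ².
Here τ₀ = 1/47.8 = 0.020921 and τ_data = 3/93.7 = 0.032017, so τ_n = 0.052938.
Rearranging for μ₀: μ₀ = (μ_n·τ_n − τ_data·x̄)/τ₀ = (0.6777·0.052938 − 0.032017·-2.8) / 0.020921 = 0.125524/0.020921 ≈ 6.0.

μ₀ = 6.0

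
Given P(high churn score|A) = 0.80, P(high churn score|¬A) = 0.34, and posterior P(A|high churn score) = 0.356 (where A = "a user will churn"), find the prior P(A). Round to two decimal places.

Bayes' rule in odds form gives O(A|E) = O(A)·[P(E|A)/P(E|¬A)], hence O(A) = O(A|E)/LR.
Posterior odds = 0.356/(1−0.356) = 0.5528. LR = 0.80/0.34 = 2.3529.
Prior odds = 0.5528/2.3529 = 0.2349, so P(A) = 0.2349/(1+0.2349) ≈ 0.19.

P(A) = 0.19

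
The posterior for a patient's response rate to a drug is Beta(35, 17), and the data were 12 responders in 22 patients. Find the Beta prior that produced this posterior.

A Beta(α, β) prior with s successes and f failures in binomial data gives a Beta(α+s, β+f) posterior.
Subtract the data counts: 35−12=23, 17−10=7.

Beta(23, 7)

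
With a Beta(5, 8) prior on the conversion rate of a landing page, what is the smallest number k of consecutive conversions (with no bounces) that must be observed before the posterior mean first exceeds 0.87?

After k conversions and 0 bounces the posterior is Beta(5+k, 8), with mean (5+k)/(5+8+k).
Set (5+k)/(13+k) > 0.87 and solve: k > (0.87·13 − 5)/(1 − 0.87) = 48.538.
The smallest integer exceeding 48.538 is 49.

k = 49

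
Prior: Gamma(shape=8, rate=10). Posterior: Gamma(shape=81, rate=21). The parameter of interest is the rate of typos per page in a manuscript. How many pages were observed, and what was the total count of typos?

Gamma–Poisson conjugacy: posterior shape = α + Σxᵢ, posterior rate = β + n.
Matching: Σxᵢ = 81 − 8 = 73 and n = 21 − 10 = 11.

n = 11 pages with total 73 typos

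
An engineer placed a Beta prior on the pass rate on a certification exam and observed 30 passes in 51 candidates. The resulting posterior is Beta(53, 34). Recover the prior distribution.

Beta is conjugate to the binomial likelihood: posterior = Beta(α+s, β+f).
Subtract the data counts: 53−30=23, 34−21=13.

Beta(23, 13)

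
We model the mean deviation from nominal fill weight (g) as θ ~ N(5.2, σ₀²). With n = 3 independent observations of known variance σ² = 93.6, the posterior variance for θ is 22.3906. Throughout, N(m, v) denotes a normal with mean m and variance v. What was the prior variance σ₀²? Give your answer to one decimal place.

For the Normal–Normal model with known σ², precisions add: τ_n = τ₀ + n/σ².
So 1/σ₀² = 1/22.3906 − 3/93.6 = 0.044662 − 0.032051 = 0.012611.
Hence σ₀² = 1/0.012611 ≈ 79.3.

σ₀² = 79.3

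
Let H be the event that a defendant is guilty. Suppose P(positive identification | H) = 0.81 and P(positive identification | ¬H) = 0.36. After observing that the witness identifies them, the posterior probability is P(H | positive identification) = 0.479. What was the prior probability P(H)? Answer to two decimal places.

In odds form, posterior odds = prior odds × likelihood ratio, so prior odds = posterior odds ÷ LR.
Posterior odds = 0.479/(1−0.479) = 0.9194. LR = 0.81/0.36 = 2.2500.
Prior odds = 0.9194/2.2500 = 0.4086, so P(H) = 0.4086/(1+0.4086) ≈ 0.29.

P(H) = 0.29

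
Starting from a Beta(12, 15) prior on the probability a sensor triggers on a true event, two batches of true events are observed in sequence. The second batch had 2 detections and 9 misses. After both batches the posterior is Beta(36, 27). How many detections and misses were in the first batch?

Sequential conjugate updates are equivalent to a single update on the pooled data, so total successes = posterior α − prior α and total failures = posterior β − prior β.
Total across both batches: 36−12=24 detections, 27−15=12 misses.
Subtract the second batch: 24−2=22 detections and 12−9=3 misses.

22 detections and 3 misses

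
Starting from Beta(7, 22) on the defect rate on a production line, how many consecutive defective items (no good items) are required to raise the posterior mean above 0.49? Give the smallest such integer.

After k defective items and 0 good items the posterior is Beta(7+k, 22), with mean (7+k)/(7+22+k).
Set (7+k)/(29+k) > 0.49 and solve: k > (0.49·29 − 7)/(1 − 0.49) = 14.137.
The smallest integer exceeding 14.137 is 15, and checking k=15: (22)/(44) = 0.5000 > 0.49.

k = 15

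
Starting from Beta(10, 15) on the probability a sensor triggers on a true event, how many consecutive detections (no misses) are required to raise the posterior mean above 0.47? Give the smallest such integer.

k = 4

After k detections and 0 misses the posterior is Beta(10+k, 15), with mean (10+k)/(10+15+k).
Set (10+k)/(25+k) > 0.47 and solve: k > (0.47·25 − 10)/(1 − 0.47) = 3.302.
The smallest integer exceeding 3.302 is 4.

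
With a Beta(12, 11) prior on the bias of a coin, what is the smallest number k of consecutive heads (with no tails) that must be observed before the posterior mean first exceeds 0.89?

After k heads and 0 tails the posterior is Beta(12+k, 11), with mean (12+k)/(12+11+k).
Set (12+k)/(23+k) > 0.89 and solve: k > (0.89·23 − 12)/(1 − 0.89) = 77.000.
The smallest integer exceeding 77.000 is 78, and checking k=78: (90)/(101) = 0.8911 > 0.89.

k = 78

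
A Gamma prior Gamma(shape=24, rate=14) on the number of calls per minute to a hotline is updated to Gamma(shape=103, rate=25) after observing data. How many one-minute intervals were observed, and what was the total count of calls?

A Gamma(α, β) prior (rate parametrization) on a Poisson rate with n observations summing to S gives posterior Gamma(α+S, β+n).
Matching: Σxᵢ = 103 − 24 = 79 and n = 25 − 14 = 11.

n = 11 one-minute intervals with total 79 calls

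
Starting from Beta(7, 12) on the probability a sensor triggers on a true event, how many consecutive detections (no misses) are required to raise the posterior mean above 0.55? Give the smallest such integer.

k = 8

After k detections and 0 misses the posterior is Beta(7+k, 12), with mean (7+k)/(7+12+k).
Set (7+k)/(19+k) > 0.55 and solve: k > (0.55·19 − 7)/(1 − 0.55) = 7.667.
The smallest integer exceeding 7.667 is 8.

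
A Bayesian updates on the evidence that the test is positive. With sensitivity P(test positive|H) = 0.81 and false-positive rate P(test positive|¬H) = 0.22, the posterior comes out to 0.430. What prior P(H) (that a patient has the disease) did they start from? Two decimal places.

Bayes' rule in odds form gives O(H|E) = O(H)·[P(E|H)/P(E|¬H)], hence O(H) = O(H|E)/LR.
Posterior odds = 0.430/(1−0.430) = 0.7544. LR = 0.81/0.22 = 3.6818.
Prior odds = 0.7544/3.6818 = 0.2049, so P(H) = 0.2049/(1+0.2049) ≈ 0.17.

P(H) = 0.17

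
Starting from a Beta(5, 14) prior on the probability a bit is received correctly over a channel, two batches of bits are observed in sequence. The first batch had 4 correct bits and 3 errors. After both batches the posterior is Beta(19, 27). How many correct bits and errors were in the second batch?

Sequential conjugate updates are equivalent to a single update on the pooled data, so total successes = posterior α − prior α and total failures = posterior β − prior β.
Total across both batches: 19−5=14 correct bits, 27−14=13 errors.
Subtract the first batch: 14−4=10 correct bits and 13−3=10 errors.

10 correct bits and 10 errors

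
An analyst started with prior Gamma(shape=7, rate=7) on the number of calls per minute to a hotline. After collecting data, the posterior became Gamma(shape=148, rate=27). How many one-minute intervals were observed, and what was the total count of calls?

Gamma–Poisson conjugacy: posterior shape = α + Σxᵢ, posterior rate = β + n.
Matching: Σxᵢ = 148 − 7 = 141 and n = 27 − 7 = 20.

n = 20 one-minute intervals with total 141 calls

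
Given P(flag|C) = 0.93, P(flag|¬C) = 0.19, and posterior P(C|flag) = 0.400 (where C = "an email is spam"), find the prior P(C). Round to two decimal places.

In odds form, posterior odds = prior odds × likelihood ratio, so prior odds = posterior odds ÷ LR.
Posterior odds = 0.400/(1−0.400) = 0.6667. LR = 0.93/0.19 = 4.8947.
Prior odds = 0.6667/4.8947 = 0.1362, so P(C) = 0.1362/(1+0.1362) ≈ 0.12.

P(C) = 0.12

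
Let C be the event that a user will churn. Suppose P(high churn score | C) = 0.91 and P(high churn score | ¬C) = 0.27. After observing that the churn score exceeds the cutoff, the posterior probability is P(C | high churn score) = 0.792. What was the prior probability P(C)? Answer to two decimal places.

Bayes' rule in odds form gives O(C|E) = O(C)·[P(E|C)/P(E|¬C)], hence O(C) = O(C|E)/LR.
Posterior odds = 0.792/(1−0.792) = 3.8077. LR = 0.91/0.27 = 3.3704.
Prior odds = 3.8077/3.3704 = 1.1297, so P(C) = 1.1297/(1+1.1297) ≈ 0.53.

P(C) = 0.53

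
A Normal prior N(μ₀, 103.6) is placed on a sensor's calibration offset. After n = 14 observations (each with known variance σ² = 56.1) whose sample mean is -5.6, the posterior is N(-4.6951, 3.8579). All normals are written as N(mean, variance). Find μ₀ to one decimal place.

μ₀ = 18.7

The posterior mean is a precision-weighted average: μ_n = (τ₀μ₀ + τ_data·x̄)/(τ₀+τ_data), with τ₀=1/σ₀² and τ_data=n/σ².
Here τ₀ = 1/103.6 = 0.009653 and τ_data = 14/56.1 = 0.249554, so τ_n = 0.259207.
Rearranging for μ₀: μ₀ = (μ_n·τ_n − τ_data·x̄)/τ₀ = (-4.6951·0.259207 − 0.249554·-5.6) / 0.009653 = 0.180500/0.009653 ≈ 18.7.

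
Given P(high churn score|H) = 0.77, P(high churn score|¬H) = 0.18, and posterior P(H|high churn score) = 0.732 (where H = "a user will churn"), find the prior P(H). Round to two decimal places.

P(H) = 0.39

In odds form, posterior odds = prior odds × likelihood ratio, so prior odds = posterior odds ÷ LR.
Posterior odds = 0.732/(1−0.732) = 2.7313. LR = 0.77/0.18 = 4.2778.
Prior odds = 2.7313/4.2778 = 0.6385, so P(H) = 0.6385/(1+0.6385) ≈ 0.39.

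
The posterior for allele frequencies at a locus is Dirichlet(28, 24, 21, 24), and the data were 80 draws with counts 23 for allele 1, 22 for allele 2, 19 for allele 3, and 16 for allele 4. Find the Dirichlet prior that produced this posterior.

For a Dirichlet(α) prior with multinomial counts c, the posterior is Dirichlet(α + c) componentwise.
Subtract each count from the matching posterior parameter: 28−23=5, 24−22=2, 21−19=2, 24−16=8.

Dirichlet(5, 2, 2, 8)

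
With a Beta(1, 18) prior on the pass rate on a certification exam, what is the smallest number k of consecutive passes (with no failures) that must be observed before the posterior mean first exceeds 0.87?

After k passes and 0 failures the posterior is Beta(1+k, 18), with mean (1+k)/(1+18+k).
Set (1+k)/(19+k) > 0.87 and solve: k > (0.87·19 − 1)/(1 − 0.87) = 119.462.
The smallest integer exceeding 119.462 is 120, and checking k=120: (121)/(139) = 0.8705 > 0.87.

k = 120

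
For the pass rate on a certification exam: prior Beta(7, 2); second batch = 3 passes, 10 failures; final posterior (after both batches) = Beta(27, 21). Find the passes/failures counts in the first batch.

17 passes and 9 failures

Because Beta–binomial updating is additive in the counts, the combined data contributed (α_post−α_prior, β_post−β_prior) successes and failures.
Total across both batches: 27−7=20 passes, 21−2=19 failures.
Subtract the second batch: 20−3=17 passes and 19−10=9 failures.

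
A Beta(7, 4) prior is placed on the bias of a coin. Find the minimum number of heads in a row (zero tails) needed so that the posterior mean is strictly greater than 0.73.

After k heads and 0 tails the posterior is Beta(7+k, 4), with mean (7+k)/(7+4+k).
Set (7+k)/(11+k) > 0.73 and solve: k > (0.73·11 − 7)/(1 − 0.73) = 3.815.
The smallest integer exceeding 3.815 is 4.

k = 4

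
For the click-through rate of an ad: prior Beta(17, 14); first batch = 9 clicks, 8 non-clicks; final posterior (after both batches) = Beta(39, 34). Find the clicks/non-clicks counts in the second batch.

13 clicks and 12 non-clicks

Because Beta–binomial updating is additive in the counts, the combined data contributed (α_post−α_prior, β_post−β_prior) successes and failures.
Total across both batches: 39−17=22 clicks, 34−14=20 non-clicks.
Subtract the first batch: 22−9=13 clicks and 20−8=12 non-clicks.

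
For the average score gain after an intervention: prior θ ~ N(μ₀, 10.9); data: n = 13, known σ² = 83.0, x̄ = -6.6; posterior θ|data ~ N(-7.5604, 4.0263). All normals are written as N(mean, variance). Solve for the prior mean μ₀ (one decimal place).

The posterior mean is a precision-weighted average: μ_n = (τ₀μ₀ + τ_data·x̄)/(τ₀+τ_data), with τ₀=1/σ₀² and τ_data=n/σ².
Here τ₀ = 1/10.9 = 0.091743 and τ_data = 13/83.0 = 0.156627, so τ_n = 0.248370.
Rearranging for μ₀: μ₀ = (μ_n·τ_n − τ_data·x̄)/τ₀ = (-7.5604·0.248370 − 0.156627·-6.6) / 0.091743 = -0.844038/0.091743 ≈ -9.2.

μ₀ = -9.2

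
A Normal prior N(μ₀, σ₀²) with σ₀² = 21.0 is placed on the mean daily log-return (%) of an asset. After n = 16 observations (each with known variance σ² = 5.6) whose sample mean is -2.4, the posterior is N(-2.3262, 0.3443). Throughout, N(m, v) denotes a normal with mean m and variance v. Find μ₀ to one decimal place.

With known observation variance, the Normal–Normal posterior has precision τ_n = τ₀ + n/σ² and mean μ_n = (τ₀μ₀ + (n/σ²)x̄)/τ_n.
Here τ₀ = 1/21.0 = 0.047619 and τ_data = 16/5.6 = 2.857143, so τ_n = 2.904762.
Rearranging for μ₀: μ₀ = (μ_n·τ_n − τ_data·x̄)/τ₀ = (-2.3262·2.904762 − 2.857143·-2.4) / 0.047619 = 0.100086/0.047619 ≈ 2.1.

μ₀ = 2.1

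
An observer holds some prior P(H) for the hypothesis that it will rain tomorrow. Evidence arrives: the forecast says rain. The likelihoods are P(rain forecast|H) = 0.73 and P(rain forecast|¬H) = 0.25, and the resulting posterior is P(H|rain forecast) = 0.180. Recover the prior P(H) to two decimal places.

In odds form, posterior odds = prior odds × likelihood ratio, so prior odds = posterior odds ÷ LR.
Posterior odds = 0.180/(1−0.180) = 0.2195. LR = 0.73/0.25 = 2.9200.
Prior odds = 0.2195/2.9200 = 0.0752, so P(H) = 0.0752/(1+0.0752) ≈ 0.07.

P(H) = 0.07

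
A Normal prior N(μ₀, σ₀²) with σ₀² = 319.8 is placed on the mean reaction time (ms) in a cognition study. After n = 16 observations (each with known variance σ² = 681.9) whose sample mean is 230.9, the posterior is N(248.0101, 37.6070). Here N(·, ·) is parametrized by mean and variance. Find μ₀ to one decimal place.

With known observation variance, the Normal–Normal posterior has precision τ_n = τ₀ + n/σ² and mean μ_n = (τ₀μ₀ + (n/σ²)x̄)/τ_n.
Here τ₀ = 1/319.8 = 0.003127 and τ_data = 16/681.9 = 0.023464, so τ_n = 0.026591.
Rearranging for μ₀: μ₀ = (μ_n·τ_n − τ_data·x̄)/τ₀ = (248.0101·0.026591 − 0.023464·230.9) / 0.003127 = 1.176999/0.003127 ≈ 376.4.

μ₀ = 376.4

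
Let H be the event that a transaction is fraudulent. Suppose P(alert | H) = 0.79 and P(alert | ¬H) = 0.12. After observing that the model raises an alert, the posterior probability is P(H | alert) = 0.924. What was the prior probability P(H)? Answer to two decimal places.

P(H) = 0.65

Bayes' rule in odds form gives O(H|E) = O(H)·[P(E|H)/P(E|¬H)], hence O(H) = O(H|E)/LR.
Posterior odds = 0.924/(1−0.924) = 12.1579. LR = 0.79/0.12 = 6.5833.
Prior odds = 12.1579/6.5833 = 1.8468, so P(H) = 1.8468/(1+1.8468) ≈ 0.65.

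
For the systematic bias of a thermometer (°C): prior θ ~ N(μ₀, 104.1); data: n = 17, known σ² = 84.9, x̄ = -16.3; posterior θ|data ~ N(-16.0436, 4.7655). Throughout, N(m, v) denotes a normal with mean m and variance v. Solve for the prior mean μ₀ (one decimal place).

μ₀ = -10.7

With known observation variance, the Normal–Normal posterior has precision τ_n = τ₀ + n/σ² and mean μ_n = (τ₀μ₀ + (n/σ²)x̄)/τ_n.
Here τ₀ = 1/104.1 = 0.009606 and τ_data = 17/84.9 = 0.200236, so τ_n = 0.209842.
Rearranging for μ₀: μ₀ = (μ_n·τ_n − τ_data·x̄)/τ₀ = (-16.0436·0.209842 − 0.200236·-16.3) / 0.009606 = -0.102774/0.009606 ≈ -10.7.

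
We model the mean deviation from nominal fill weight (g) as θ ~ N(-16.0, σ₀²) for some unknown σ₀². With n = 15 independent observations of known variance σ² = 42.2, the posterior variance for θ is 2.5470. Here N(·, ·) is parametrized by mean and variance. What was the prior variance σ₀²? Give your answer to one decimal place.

σ₀² = 26.9

Posterior precision equals prior precision plus data precision: 1/σ_n² = 1/σ₀² + n/σ².
So 1/σ₀² = 1/2.5470 − 15/42.2 = 0.392619 − 0.355450 = 0.037169.
Hence σ₀² = 1/0.037169 ≈ 26.9.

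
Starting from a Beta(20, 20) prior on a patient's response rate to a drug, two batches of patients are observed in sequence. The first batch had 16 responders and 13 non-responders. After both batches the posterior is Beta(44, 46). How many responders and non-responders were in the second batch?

Sequential conjugate updates are equivalent to a single update on the pooled data, so total successes = posterior α − prior α and total failures = posterior β − prior β.
Total across both batches: 44−20=24 responders, 46−20=26 non-responders.
Subtract the first batch: 24−16=8 responders and 26−13=13 non-responders.

8 responders and 13 non-responders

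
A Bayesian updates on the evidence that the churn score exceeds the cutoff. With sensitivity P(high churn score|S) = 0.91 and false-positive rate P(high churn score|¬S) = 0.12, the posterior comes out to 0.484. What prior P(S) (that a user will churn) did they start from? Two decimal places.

P(S) = 0.11

In odds form, posterior odds = prior odds × likelihood ratio, so prior odds = posterior odds ÷ LR.
Posterior odds = 0.484/(1−0.484) = 0.9380. LR = 0.91/0.12 = 7.5833.
Prior odds = 0.9380/7.5833 = 0.1237, so P(S) = 0.1237/(1+0.1237) ≈ 0.11.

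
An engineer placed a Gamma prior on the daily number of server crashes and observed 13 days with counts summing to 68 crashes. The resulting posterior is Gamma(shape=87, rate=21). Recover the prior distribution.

Gamma(shape=19, rate=8)

Gamma–Poisson conjugacy: posterior shape = α + Σxᵢ, posterior rate = β + n.
So α = 87 − 68 = 19 and β = 21 − 13 = 8.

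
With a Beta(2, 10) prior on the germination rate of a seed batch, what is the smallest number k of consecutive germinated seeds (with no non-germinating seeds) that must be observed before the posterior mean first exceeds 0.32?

After k germinated seeds and 0 non-germinating seeds the posterior is Beta(2+k, 10), with mean (2+k)/(2+10+k).
Set (2+k)/(12+k) > 0.32 and solve: k > (0.32·12 − 2)/(1 − 0.32) = 2.706.
The smallest integer exceeding 2.706 is 3.

k = 3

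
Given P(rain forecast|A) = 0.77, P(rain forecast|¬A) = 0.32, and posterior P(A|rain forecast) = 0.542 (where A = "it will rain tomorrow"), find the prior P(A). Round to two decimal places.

P(A) = 0.33

In odds form, posterior odds = prior odds × likelihood ratio, so prior odds = posterior odds ÷ LR.
Posterior odds = 0.542/(1−0.542) = 1.1834. LR = 0.77/0.32 = 2.4062.
Prior odds = 1.1834/2.4062 = 0.4918, so P(A) = 0.4918/(1+0.4918) ≈ 0.33.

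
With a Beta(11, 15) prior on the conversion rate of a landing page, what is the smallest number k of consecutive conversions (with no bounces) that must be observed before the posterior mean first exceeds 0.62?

After k conversions and 0 bounces the posterior is Beta(11+k, 15), with mean (11+k)/(11+15+k).
Set (11+k)/(26+k) > 0.62 and solve: k > (0.62·26 − 11)/(1 − 0.62) = 13.474.
The smallest integer exceeding 13.474 is 14, and checking k=14: (25)/(40) = 0.6250 > 0.62.

k = 14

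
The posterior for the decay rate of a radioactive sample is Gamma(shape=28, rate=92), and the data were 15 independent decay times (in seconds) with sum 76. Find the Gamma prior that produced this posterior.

For an exponential likelihood with a Gamma(α, β) prior on the rate, n observations with total T give posterior Gamma(α+n, β+T).
So α = 28 − 15 = 13 and β = 92 − 76 = 16.

Gamma(shape=13, rate=16)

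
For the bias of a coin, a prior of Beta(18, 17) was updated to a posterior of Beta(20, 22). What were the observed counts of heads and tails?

Beta is conjugate to the binomial likelihood: posterior = Beta(α+s, β+f).
Match parameters: s=20−18=2, f=22−17=5.

2 heads and 5 tails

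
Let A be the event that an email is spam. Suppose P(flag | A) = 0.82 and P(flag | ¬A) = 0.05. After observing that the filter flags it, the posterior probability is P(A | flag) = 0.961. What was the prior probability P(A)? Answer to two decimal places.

In odds form, posterior odds = prior odds × likelihood ratio, so prior odds = posterior odds ÷ LR.
Posterior odds = 0.961/(1−0.961) = 24.6410. LR = 0.82/0.05 = 16.4000.
Prior odds = 24.6410/16.4000 = 1.5025, so P(A) = 1.5025/(1+1.5025) ≈ 0.60.

P(A) = 0.60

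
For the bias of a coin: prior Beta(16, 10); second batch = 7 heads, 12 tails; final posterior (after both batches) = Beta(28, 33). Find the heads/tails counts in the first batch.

Because Beta–binomial updating is additive in the counts, the combined data contributed (α_post−α_prior, β_post−β_prior) successes and failures.
Total across both batches: 28−16=12 heads, 33−10=23 tails.
Subtract the second batch: 12−7=5 heads and 23−12=11 tails.

5 heads and 11 tails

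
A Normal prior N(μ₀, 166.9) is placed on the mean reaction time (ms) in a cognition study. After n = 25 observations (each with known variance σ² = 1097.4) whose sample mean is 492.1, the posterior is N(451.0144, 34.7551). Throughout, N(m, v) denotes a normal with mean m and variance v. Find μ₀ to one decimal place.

With known observation variance, the Normal–Normal posterior has precision τ_n = τ₀ + n/σ² and mean μ_n = (τ₀μ₀ + (n/σ²)x̄)/τ_n.
Here τ₀ = 1/166.9 = 0.005992 and τ_data = 25/1097.4 = 0.022781, so τ_n = 0.028773.
Rearranging for μ₀: μ₀ = (μ_n·τ_n − τ_data·x̄)/τ₀ = (451.0144·0.028773 − 0.022781·492.1) / 0.005992 = 1.766507/0.005992 ≈ 294.8.

μ₀ = 294.8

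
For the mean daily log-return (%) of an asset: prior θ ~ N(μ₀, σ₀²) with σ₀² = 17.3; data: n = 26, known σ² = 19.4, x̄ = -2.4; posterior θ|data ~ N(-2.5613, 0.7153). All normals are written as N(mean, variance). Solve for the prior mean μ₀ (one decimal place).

μ₀ = -6.3

The posterior mean is a precision-weighted average: μ_n = (τ₀μ₀ + τ_data·x̄)/(τ₀+τ_data), with τ₀=1/σ₀² and τ_data=n/σ².
Here τ₀ = 1/17.3 = 0.057803 and τ_data = 26/19.4 = 1.340206, so τ_n = 1.398009.
Rearranging for μ₀: μ₀ = (μ_n·τ_n − τ_data·x̄)/τ₀ = (-2.5613·1.398009 − 1.340206·-2.4) / 0.057803 = -0.364226/0.057803 ≈ -6.3.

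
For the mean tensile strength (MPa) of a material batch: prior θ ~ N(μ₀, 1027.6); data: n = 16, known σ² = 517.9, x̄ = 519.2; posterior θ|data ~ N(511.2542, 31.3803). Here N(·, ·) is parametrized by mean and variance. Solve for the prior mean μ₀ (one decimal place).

The posterior mean is a precision-weighted average: μ_n = (τ₀μ₀ + τ_data·x̄)/(τ₀+τ_data), with τ₀=1/σ₀² and τ_data=n/σ².
Here τ₀ = 1/1027.6 = 0.000973 and τ_data = 16/517.9 = 0.030894, so τ_n = 0.031867.
Rearranging for μ₀: μ₀ = (μ_n·τ_n − τ_data·x̄)/τ₀ = (511.2542·0.031867 − 0.030894·519.2) / 0.000973 = 0.251973/0.000973 ≈ 259.0.

μ₀ = 259.0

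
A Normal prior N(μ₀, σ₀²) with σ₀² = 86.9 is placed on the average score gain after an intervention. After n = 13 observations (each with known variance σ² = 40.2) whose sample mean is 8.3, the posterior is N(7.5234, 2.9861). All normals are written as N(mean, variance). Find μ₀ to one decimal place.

With known observation variance, the Normal–Normal posterior has precision τ_n = τ₀ + n/σ² and mean μ_n = (τ₀μ₀ + (n/σ²)x̄)/τ_n.
Here τ₀ = 1/86.9 = 0.011507 and τ_data = 13/40.2 = 0.323383, so τ_n = 0.334890.
Rearranging for μ₀: μ₀ = (μ_n·τ_n − τ_data·x̄)/τ₀ = (7.5234·0.334890 − 0.323383·8.3) / 0.011507 = -0.164567/0.011507 ≈ -14.3.

μ₀ = -14.3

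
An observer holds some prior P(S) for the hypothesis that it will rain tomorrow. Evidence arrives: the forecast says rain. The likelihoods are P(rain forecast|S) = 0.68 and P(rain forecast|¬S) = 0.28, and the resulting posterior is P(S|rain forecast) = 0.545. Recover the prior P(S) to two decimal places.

Bayes' rule in odds form gives O(S|E) = O(S)·[P(E|S)/P(E|¬S)], hence O(S) = O(S|E)/LR.
Posterior odds = 0.545/(1−0.545) = 1.1978. LR = 0.68/0.28 = 2.4286.
Prior odds = 1.1978/2.4286 = 0.4932, so P(S) = 0.4932/(1+0.4932) ≈ 0.33.

P(S) = 0.33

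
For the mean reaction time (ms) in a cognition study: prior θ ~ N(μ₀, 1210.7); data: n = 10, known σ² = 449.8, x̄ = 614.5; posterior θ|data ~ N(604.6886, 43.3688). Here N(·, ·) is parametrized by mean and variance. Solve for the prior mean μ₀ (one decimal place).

μ₀ = 340.6

With known observation variance, the Normal–Normal posterior has precision τ_n = τ₀ + n/σ² and mean μ_n = (τ₀μ₀ + (n/σ²)x̄)/τ_n.
Here τ₀ = 1/1210.7 = 0.000826 and τ_data = 10/449.8 = 0.022232, so τ_n = 0.023058.
Rearranging for μ₀: μ₀ = (μ_n·τ_n − τ_data·x̄)/τ₀ = (604.6886·0.023058 − 0.022232·614.5) / 0.000826 = 0.281346/0.000826 ≈ 340.6.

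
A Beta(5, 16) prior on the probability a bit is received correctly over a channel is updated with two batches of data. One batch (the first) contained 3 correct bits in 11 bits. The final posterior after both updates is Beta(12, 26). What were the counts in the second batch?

Sequential conjugate updates are equivalent to a single update on the pooled data, so total successes = posterior α − prior α and total failures = posterior β − prior β.
Total across both batches: 12−5=7 correct bits, 26−16=10 errors.
Subtract the first batch: 7−3=4 correct bits and 10−8=2 errors.

4 correct bits and 2 errors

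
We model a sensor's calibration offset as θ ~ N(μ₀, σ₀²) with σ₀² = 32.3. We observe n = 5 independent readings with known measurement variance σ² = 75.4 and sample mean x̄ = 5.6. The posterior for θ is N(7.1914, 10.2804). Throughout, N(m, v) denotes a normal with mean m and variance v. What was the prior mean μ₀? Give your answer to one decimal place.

μ₀ = 10.6

The posterior mean is a precision-weighted average: μ_n = (τ₀μ₀ + τ_data·x̄)/(τ₀+τ_data), with τ₀=1/σ₀² and τ_data=n/σ².
Here τ₀ = 1/32.3 = 0.030960 and τ_data = 5/75.4 = 0.066313, so τ_n = 0.097273.
Rearranging for μ₀: μ₀ = (μ_n·τ_n − τ_data·x̄)/τ₀ = (7.1914·0.097273 − 0.066313·5.6) / 0.030960 = 0.328176/0.030960 ≈ 10.6.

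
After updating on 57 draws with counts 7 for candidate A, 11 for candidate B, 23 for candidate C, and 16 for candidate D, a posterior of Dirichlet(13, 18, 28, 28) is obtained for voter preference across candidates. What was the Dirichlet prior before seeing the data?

Dirichlet(6, 7, 5, 12)

For a Dirichlet(α) prior with multinomial counts c, the posterior is Dirichlet(α + c) componentwise.
Subtract each count from the matching posterior parameter: 13−7=6, 18−11=7, 28−23=5, 28−16=12.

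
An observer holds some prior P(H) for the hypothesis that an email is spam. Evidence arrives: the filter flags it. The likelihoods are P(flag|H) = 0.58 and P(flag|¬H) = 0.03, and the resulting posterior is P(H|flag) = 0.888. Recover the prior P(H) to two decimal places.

P(H) = 0.29

In odds form, posterior odds = prior odds × likelihood ratio, so prior odds = posterior odds ÷ LR.
Posterior odds = 0.888/(1−0.888) = 7.9286. LR = 0.58/0.03 = 19.3333.
Prior odds = 7.9286/19.3333 = 0.4101, so P(H) = 0.4101/(1+0.4101) ≈ 0.29.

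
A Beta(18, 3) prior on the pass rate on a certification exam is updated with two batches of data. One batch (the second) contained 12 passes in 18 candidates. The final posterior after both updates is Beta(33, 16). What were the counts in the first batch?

3 passes and 7 failures

Sequential conjugate updates are equivalent to a single update on the pooled data, so total successes = posterior α − prior α and total failures = posterior β − prior β.
Total across both batches: 33−18=15 passes, 16−3=13 failures.
Subtract the second batch: 15−12=3 passes and 13−6=7 failures.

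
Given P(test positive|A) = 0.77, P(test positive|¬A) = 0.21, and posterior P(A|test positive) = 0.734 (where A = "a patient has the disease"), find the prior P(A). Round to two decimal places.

P(A) = 0.43

Bayes' rule in odds form gives O(A|E) = O(A)·[P(E|A)/P(E|¬A)], hence O(A) = O(A|E)/LR.
Posterior odds = 0.734/(1−0.734) = 2.7594. LR = 0.77/0.21 = 3.6667.
Prior odds = 2.7594/3.6667 = 0.7526, so P(A) = 0.7526/(1+0.7526) ≈ 0.43.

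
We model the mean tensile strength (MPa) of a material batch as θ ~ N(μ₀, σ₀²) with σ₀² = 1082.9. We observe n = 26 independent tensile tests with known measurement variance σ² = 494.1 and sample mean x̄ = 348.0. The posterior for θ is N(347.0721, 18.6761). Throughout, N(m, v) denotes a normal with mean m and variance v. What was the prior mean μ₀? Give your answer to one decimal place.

μ₀ = 294.2

The posterior mean is a precision-weighted average: μ_n = (τ₀μ₀ + τ_data·x̄)/(τ₀+τ_data), with τ₀=1/σ₀² and τ_data=n/σ².
Here τ₀ = 1/1082.9 = 0.000923 and τ_data = 26/494.1 = 0.052621, so τ_n = 0.053544.
Rearranging for μ₀: μ₀ = (μ_n·τ_n − τ_data·x̄)/τ₀ = (347.0721·0.053544 − 0.052621·348.0) / 0.000923 = 0.271521/0.000923 ≈ 294.2.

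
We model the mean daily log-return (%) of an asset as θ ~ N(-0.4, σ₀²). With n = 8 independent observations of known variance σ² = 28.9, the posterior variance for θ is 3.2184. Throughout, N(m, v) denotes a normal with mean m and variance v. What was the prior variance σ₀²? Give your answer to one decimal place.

σ₀² = 29.5

Posterior precision equals prior precision plus data precision: 1/σ_n² = 1/σ₀² + n/σ².
So 1/σ₀² = 1/3.2184 − 8/28.9 = 0.310713 − 0.276817 = 0.033896.
Hence σ₀² = 1/0.033896 ≈ 29.5.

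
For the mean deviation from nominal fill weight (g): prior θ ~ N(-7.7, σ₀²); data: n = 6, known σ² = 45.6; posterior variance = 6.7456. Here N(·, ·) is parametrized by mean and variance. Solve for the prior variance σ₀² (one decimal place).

Posterior precision equals prior precision plus data precision: 1/σ_n² = 1/σ₀² + n/σ².
So 1/σ₀² = 1/6.7456 − 6/45.6 = 0.148245 − 0.131579 = 0.016666.
Hence σ₀² = 1/0.016666 ≈ 60.0.

σ₀² = 60.0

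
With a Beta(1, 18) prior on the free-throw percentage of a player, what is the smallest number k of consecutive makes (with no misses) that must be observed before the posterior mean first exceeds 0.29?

After k makes and 0 misses the posterior is Beta(1+k, 18), with mean (1+k)/(1+18+k).
Set (1+k)/(19+k) > 0.29 and solve: k > (0.29·19 − 1)/(1 − 0.29) = 6.352.
The smallest integer exceeding 6.352 is 7, and checking k=7: (8)/(26) = 0.3077 > 0.29.

k = 7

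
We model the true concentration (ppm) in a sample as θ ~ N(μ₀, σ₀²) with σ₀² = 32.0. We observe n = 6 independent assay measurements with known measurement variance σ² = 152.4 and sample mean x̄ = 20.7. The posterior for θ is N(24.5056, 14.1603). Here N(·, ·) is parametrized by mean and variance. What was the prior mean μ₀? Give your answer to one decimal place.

The posterior mean is a precision-weighted average: μ_n = (τ₀μ₀ + τ_data·x̄)/(τ₀+τ_data), with τ₀=1/σ₀² and τ_data=n/σ².
Here τ₀ = 1/32.0 = 0.031250 and τ_data = 6/152.4 = 0.039370, so τ_n = 0.070620.
Rearranging for μ₀: μ₀ = (μ_n·τ_n − τ_data·x̄)/τ₀ = (24.5056·0.070620 − 0.039370·20.7) / 0.031250 = 0.915626/0.031250 ≈ 29.3.

μ₀ = 29.3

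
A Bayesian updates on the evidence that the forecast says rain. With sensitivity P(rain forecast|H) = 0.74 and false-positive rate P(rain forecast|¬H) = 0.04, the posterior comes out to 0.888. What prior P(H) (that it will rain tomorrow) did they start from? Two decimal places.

P(H) = 0.30

In odds form, posterior odds = prior odds × likelihood ratio, so prior odds = posterior odds ÷ LR.
Posterior odds = 0.888/(1−0.888) = 7.9286. LR = 0.74/0.04 = 18.5000.
Prior odds = 7.9286/18.5000 = 0.4286, so P(H) = 0.4286/(1+0.4286) ≈ 0.30.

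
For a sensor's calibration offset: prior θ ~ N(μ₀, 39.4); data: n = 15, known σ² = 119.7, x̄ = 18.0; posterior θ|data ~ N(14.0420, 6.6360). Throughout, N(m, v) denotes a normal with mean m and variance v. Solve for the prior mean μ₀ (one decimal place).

The posterior mean is a precision-weighted average: μ_n = (τ₀μ₀ + τ_data·x̄)/(τ₀+τ_data), with τ₀=1/σ₀² and τ_data=n/σ².
Here τ₀ = 1/39.4 = 0.025381 and τ_data = 15/119.7 = 0.125313, so τ_n = 0.150694.
Rearranging for μ₀: μ₀ = (μ_n·τ_n − τ_data·x̄)/τ₀ = (14.0420·0.150694 − 0.125313·18.0) / 0.025381 = -0.139589/0.025381 ≈ -5.5.

μ₀ = -5.5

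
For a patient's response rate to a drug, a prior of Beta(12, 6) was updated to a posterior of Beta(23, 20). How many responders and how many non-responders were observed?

11 responders and 14 non-responders

Beta is conjugate to the binomial likelihood: posterior = Beta(α+s, β+f).
So s = 23 − 12 = 11 and f = 20 − 6 = 14.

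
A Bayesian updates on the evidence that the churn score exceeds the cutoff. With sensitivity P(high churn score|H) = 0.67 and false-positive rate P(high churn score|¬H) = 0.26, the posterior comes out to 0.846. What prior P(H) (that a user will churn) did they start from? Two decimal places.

P(H) = 0.68

In odds form, posterior odds = prior odds × likelihood ratio, so prior odds = posterior odds ÷ LR.
Posterior odds = 0.846/(1−0.846) = 5.4935. LR = 0.67/0.26 = 2.5769.
Prior odds = 5.4935/2.5769 = 2.1318, so P(H) = 2.1318/(1+2.1318) ≈ 0.68.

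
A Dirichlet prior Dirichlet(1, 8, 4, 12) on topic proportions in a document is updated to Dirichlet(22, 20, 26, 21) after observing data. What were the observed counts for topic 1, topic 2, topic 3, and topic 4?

For a Dirichlet(α) prior with multinomial counts c, the posterior is Dirichlet(α + c) componentwise.
Counts are posterior − prior componentwise: 22−1=21, 20−8=12, 26−4=22, 21−12=9.

counts (21, 12, 22, 9)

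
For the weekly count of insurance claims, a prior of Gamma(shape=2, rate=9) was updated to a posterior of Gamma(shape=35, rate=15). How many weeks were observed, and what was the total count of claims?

n = 6 weeks with total 33 claims

A Gamma(α, β) prior (rate parametrization) on a Poisson rate with n observations summing to S gives posterior Gamma(α+S, β+n).
Matching: Σxᵢ = 35 − 2 = 33 and n = 15 − 9 = 6.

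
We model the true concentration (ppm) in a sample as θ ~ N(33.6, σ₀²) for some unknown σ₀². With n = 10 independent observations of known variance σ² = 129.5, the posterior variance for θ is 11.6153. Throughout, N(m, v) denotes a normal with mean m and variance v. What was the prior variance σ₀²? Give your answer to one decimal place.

σ₀² = 112.7

Posterior precision equals prior precision plus data precision: 1/σ_n² = 1/σ₀² + n/σ².
So 1/σ₀² = 1/11.6153 − 10/129.5 = 0.086093 − 0.077220 = 0.008873.
Hence σ₀² = 1/0.008873 ≈ 112.7.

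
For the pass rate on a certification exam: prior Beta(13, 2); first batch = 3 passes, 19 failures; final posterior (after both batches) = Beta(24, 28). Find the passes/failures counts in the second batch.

Sequential conjugate updates are equivalent to a single update on the pooled data, so total successes = posterior α − prior α and total failures = posterior β − prior β.
Total across both batches: 24−13=11 passes, 28−2=26 failures.
Subtract the first batch: 11−3=8 passes and 26−19=7 failures.

8 passes and 7 failures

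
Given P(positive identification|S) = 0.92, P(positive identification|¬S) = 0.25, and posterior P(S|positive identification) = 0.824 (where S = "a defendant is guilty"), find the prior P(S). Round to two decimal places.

Bayes' rule in odds form gives O(S|E) = O(S)·[P(E|S)/P(E|¬S)], hence O(S) = O(S|E)/LR.
Posterior odds = 0.824/(1−0.824) = 4.6818. LR = 0.92/0.25 = 3.6800.
Prior odds = 4.6818/3.6800 = 1.2722, so P(S) = 1.2722/(1+1.2722) ≈ 0.56.

P(S) = 0.56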